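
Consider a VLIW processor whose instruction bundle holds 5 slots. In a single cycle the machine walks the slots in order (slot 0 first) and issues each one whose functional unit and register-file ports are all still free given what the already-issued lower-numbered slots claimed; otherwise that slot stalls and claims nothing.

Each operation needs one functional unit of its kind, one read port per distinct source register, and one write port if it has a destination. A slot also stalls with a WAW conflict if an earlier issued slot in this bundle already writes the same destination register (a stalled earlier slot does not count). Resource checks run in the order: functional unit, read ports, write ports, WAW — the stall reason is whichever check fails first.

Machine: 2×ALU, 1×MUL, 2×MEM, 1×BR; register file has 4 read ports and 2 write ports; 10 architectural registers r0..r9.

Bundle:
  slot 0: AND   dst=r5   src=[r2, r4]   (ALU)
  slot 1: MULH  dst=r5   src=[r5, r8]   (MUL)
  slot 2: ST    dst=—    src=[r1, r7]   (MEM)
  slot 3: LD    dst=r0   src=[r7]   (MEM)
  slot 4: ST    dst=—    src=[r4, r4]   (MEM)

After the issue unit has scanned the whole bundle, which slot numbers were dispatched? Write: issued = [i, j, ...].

issued = [0, 2]

#0 ALU src=r2,r4 dispatched  <A:1 Mu:1 Ld:2 B:1 rd:2 wr:1>
#1 MUL src=r5,r8 held:WAW  <A:1 Mu:1 Ld:2 B:1 rd:2 wr:1>
#2 MEM src=r1,r7 dispatched  <A:1 Mu:1 Ld:1 B:1 rd:0 wr:1>
#3 MEM src=r7 held:RD_PORT  <A:1 Mu:1 Ld:1 B:1 rd:0 wr:1>
#4 MEM src=r4,r4 held:RD_PORT  <A:1 Mu:1 Ld:1 B:1 rd:0 wr:1>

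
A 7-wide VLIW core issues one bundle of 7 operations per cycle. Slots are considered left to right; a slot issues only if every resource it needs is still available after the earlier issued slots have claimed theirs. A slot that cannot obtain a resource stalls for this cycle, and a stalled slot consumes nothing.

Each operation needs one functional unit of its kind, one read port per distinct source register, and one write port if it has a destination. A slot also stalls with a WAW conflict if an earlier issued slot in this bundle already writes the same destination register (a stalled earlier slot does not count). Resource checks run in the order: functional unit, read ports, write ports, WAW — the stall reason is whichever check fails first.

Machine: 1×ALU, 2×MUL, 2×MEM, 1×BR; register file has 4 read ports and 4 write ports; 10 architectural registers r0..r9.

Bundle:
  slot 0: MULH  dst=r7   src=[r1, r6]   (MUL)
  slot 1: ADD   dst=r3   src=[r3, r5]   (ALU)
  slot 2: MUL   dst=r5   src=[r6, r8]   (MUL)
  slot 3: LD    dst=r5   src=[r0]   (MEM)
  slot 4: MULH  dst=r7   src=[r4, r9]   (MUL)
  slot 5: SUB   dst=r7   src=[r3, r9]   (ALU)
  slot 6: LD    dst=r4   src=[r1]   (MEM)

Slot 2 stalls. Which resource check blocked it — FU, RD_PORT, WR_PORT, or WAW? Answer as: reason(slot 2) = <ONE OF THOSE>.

reason(slot 2) = RD_PORT

slot 0 (MUL): ISSUE — free A1,Mu1,Ld2,B1 rp2 wp3
slot 1 (ALU): ISSUE — free A0,Mu1,Ld2,B1 rp0 wp2
slot 2 (MUL): stall RD_PORT — free A0,Mu1,Ld2,B1 rp0 wp2
slot 3 (MEM): stall RD_PORT — free A0,Mu1,Ld2,B1 rp0 wp2
slot 4 (MUL): stall RD_PORT — free A0,Mu1,Ld2,B1 rp0 wp2
slot 5 (ALU): stall FU — free A0,Mu1,Ld2,B1 rp0 wp2
slot 6 (MEM): stall RD_PORT — free A0,Mu1,Ld2,B1 rp0 wp2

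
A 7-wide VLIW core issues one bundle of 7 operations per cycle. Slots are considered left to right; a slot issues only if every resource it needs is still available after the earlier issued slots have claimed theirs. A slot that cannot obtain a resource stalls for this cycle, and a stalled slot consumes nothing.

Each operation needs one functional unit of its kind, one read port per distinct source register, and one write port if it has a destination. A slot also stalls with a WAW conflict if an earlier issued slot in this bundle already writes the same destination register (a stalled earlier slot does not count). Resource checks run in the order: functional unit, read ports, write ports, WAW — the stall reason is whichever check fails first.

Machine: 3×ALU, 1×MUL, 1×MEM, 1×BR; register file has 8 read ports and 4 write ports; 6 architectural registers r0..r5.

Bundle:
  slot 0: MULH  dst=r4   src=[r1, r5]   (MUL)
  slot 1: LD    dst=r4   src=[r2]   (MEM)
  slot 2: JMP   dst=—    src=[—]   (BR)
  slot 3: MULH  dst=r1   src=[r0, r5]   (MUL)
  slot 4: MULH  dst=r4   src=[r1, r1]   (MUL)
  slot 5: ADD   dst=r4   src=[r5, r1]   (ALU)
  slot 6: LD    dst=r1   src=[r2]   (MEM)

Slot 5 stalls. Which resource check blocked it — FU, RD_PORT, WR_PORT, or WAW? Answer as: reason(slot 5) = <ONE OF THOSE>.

  0. MUL→r4 ⇒ go  {3A/0Mu/1Ld/1B | 6r 3w}
  1. MEM→r4 ⇒ no(WAW)  {3A/0Mu/1Ld/1B | 6r 3w}
  2. BR ⇒ go  {3A/0Mu/1Ld/0B | 6r 3w}
  3. MUL→r1 ⇒ no(FU)  {3A/0Mu/1Ld/0B | 6r 3w}
  4. MUL→r4 ⇒ no(FU)  {3A/0Mu/1Ld/0B | 6r 3w}
  5. ALU→r4 ⇒ no(WAW)  {3A/0Mu/1Ld/0B | 6r 3w}
  6. MEM→r1 ⇒ go  {3A/0Mu/0Ld/0B | 5r 2w}

reason(slot 5) = WAW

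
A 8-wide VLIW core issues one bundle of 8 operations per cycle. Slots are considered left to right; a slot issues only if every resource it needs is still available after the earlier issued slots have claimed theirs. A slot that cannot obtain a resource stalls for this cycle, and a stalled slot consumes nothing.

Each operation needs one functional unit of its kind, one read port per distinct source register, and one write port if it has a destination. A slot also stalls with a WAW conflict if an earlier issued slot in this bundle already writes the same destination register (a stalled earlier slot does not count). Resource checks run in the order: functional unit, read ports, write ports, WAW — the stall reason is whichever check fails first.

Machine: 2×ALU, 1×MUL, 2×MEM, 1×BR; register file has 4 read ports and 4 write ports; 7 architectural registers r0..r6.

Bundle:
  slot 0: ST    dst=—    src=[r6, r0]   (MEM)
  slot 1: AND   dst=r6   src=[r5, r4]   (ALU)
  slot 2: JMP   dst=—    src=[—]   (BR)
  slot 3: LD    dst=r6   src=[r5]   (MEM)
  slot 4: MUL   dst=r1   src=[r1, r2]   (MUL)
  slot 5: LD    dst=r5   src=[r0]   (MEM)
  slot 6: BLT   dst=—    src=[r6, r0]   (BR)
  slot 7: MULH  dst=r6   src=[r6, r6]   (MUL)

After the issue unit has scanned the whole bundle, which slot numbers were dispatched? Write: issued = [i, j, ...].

#0 MEM src=r6,r0 dispatched  <A:2 Mu:1 Ld:1 B:1 rd:2 wr:4>
#1 ALU src=r5,r4 dispatched  <A:1 Mu:1 Ld:1 B:1 rd:0 wr:3>
#2 BR src=- dispatched  <A:1 Mu:1 Ld:1 B:0 rd:0 wr:3>
#3 MEM src=r5 held:RD_PORT  <A:1 Mu:1 Ld:1 B:0 rd:0 wr:3>
#4 MUL src=r1,r2 held:RD_PORT  <A:1 Mu:1 Ld:1 B:0 rd:0 wr:3>
#5 MEM src=r0 held:RD_PORT  <A:1 Mu:1 Ld:1 B:0 rd:0 wr:3>
#6 BR src=r6,r0 held:FU  <A:1 Mu:1 Ld:1 B:0 rd:0 wr:3>
#7 MUL src=r6,r6 held:RD_PORT  <A:1 Mu:1 Ld:1 B:0 rd:0 wr:3>

issued = [0, 1, 2]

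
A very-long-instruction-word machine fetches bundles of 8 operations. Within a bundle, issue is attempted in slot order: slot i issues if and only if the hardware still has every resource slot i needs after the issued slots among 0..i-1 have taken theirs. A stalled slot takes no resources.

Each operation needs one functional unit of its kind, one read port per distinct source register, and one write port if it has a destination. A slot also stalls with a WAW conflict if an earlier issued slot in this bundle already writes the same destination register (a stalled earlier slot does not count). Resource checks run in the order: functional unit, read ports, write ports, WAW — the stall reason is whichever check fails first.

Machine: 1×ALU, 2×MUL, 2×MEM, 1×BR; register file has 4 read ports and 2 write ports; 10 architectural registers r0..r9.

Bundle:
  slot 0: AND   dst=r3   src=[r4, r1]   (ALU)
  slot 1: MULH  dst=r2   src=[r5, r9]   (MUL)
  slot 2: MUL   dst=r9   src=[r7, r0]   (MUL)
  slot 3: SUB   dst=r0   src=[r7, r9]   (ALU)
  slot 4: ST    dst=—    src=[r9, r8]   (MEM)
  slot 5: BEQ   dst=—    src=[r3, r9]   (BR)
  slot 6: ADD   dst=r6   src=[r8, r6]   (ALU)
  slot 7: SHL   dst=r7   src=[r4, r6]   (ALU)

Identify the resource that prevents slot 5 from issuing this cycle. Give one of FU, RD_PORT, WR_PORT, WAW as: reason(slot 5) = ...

reason(slot 5) = RD_PORT

  0. ALU→r3 ⇒ go  {0A/2Mu/2Ld/1B | 2r 1w}
  1. MUL→r2 ⇒ go  {0A/1Mu/2Ld/1B | 0r 0w}
  2. MUL→r9 ⇒ no(RD_PORT)  {0A/1Mu/2Ld/1B | 0r 0w}
  3. ALU→r0 ⇒ no(FU)  {0A/1Mu/2Ld/1B | 0r 0w}
  4. MEM ⇒ no(RD_PORT)  {0A/1Mu/2Ld/1B | 0r 0w}
  5. BR ⇒ no(RD_PORT)  {0A/1Mu/2Ld/1B | 0r 0w}
  6. ALU→r6 ⇒ no(FU)  {0A/1Mu/2Ld/1B | 0r 0w}
  7. ALU→r7 ⇒ no(FU)  {0A/1Mu/2Ld/1B | 0r 0w}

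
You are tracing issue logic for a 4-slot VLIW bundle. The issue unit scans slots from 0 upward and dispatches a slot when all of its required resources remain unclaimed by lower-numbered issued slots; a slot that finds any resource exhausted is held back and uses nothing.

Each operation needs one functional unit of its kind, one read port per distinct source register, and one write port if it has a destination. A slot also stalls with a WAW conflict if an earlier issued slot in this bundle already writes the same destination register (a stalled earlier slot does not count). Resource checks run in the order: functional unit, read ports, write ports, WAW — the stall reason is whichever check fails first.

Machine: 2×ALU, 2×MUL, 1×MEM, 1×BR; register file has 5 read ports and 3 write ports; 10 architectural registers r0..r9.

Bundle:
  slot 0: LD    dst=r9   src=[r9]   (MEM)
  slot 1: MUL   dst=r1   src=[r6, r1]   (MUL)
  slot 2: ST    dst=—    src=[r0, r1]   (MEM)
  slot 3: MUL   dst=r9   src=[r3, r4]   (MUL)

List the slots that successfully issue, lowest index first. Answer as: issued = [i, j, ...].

#0 MEM src=r9 dispatched  <A:2 Mu:2 Ld:0 B:1 rd:4 wr:2>
#1 MUL src=r6,r1 dispatched  <A:2 Mu:1 Ld:0 B:1 rd:2 wr:1>
#2 MEM src=r0,r1 held:FU  <A:2 Mu:1 Ld:0 B:1 rd:2 wr:1>
#3 MUL src=r3,r4 held:WAW  <A:2 Mu:1 Ld:0 B:1 rd:2 wr:1>

issued = [0, 1]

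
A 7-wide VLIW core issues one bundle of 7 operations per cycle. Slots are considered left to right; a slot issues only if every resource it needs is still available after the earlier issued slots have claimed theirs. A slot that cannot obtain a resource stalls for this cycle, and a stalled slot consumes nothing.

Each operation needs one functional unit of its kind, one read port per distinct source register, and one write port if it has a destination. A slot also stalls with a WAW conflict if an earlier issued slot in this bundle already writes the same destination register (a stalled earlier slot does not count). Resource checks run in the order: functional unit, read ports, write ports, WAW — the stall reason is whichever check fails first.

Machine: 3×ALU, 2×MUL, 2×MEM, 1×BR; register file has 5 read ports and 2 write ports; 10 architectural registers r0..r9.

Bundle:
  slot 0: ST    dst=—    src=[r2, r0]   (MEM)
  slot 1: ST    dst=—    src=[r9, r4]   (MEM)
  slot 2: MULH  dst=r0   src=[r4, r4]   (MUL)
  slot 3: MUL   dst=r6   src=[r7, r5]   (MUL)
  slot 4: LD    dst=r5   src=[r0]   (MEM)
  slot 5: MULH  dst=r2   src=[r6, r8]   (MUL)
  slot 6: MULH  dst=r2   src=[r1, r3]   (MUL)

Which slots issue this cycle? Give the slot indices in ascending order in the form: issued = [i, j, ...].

issued = [0, 1, 2]

#0 MEM src=r2,r0 dispatched  <A:3 Mu:2 Ld:1 B:1 rd:3 wr:2>
#1 MEM src=r9,r4 dispatched  <A:3 Mu:2 Ld:0 B:1 rd:1 wr:2>
#2 MUL src=r4,r4 dispatched  <A:3 Mu:1 Ld:0 B:1 rd:0 wr:1>
#3 MUL src=r7,r5 held:RD_PORT  <A:3 Mu:1 Ld:0 B:1 rd:0 wr:1>
#4 MEM src=r0 held:FU  <A:3 Mu:1 Ld:0 B:1 rd:0 wr:1>
#5 MUL src=r6,r8 held:RD_PORT  <A:3 Mu:1 Ld:0 B:1 rd:0 wr:1>
#6 MUL src=r1,r3 held:RD_PORT  <A:3 Mu:1 Ld:0 B:1 rd:0 wr:1>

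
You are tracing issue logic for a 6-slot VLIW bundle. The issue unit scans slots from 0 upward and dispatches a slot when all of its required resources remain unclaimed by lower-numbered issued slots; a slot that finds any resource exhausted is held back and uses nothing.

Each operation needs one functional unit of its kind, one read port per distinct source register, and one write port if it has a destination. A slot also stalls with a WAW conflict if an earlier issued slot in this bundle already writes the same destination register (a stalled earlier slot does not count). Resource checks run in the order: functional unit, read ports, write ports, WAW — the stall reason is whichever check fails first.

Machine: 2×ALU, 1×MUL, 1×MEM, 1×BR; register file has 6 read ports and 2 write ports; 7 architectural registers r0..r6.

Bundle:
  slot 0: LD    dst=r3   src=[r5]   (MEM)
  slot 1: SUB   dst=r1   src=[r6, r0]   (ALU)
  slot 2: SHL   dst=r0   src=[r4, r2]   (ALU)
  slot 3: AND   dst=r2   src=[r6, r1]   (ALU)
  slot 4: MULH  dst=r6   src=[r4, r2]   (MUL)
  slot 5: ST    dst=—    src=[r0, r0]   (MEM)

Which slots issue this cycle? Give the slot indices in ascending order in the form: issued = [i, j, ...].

(0) want 1×MEM +1rd +1wr — yes → AL2|MU1|ME0|BR1|rd5|wr1
(1) want 1×ALU +2rd +1wr — yes → AL1|MU1|ME0|BR1|rd3|wr0
(2) want 1×ALU +2rd +1wr — WR_PORT → AL1|MU1|ME0|BR1|rd3|wr0
(3) want 1×ALU +2rd +1wr — WR_PORT → AL1|MU1|ME0|BR1|rd3|wr0
(4) want 1×MUL +2rd +1wr — WR_PORT → AL1|MU1|ME0|BR1|rd3|wr0
(5) want 1×MEM +1rd +0wr — FU → AL1|MU1|ME0|BR1|rd3|wr0

issued = [0, 1]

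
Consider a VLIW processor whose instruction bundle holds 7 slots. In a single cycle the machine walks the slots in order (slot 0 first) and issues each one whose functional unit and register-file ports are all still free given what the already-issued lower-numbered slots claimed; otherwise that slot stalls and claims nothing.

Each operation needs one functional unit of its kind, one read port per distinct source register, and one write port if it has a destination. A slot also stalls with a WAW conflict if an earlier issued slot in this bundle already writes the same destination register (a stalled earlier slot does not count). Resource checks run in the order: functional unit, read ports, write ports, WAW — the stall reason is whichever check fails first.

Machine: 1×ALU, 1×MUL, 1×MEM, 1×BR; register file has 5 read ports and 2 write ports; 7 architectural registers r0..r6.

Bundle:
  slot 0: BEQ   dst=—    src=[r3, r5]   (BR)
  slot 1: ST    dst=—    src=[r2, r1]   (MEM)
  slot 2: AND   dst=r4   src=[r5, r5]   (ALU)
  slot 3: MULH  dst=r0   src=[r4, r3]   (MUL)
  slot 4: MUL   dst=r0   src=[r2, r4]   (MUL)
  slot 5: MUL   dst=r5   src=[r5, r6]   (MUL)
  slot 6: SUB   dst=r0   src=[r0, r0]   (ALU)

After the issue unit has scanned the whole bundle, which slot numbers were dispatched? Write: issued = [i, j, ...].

#0 BR src=r3,r5 dispatched  <A:1 Mu:1 Ld:1 B:0 rd:3 wr:2>
#1 MEM src=r2,r1 dispatched  <A:1 Mu:1 Ld:0 B:0 rd:1 wr:2>
#2 ALU src=r5,r5 dispatched  <A:0 Mu:1 Ld:0 B:0 rd:0 wr:1>
#3 MUL src=r4,r3 held:RD_PORT  <A:0 Mu:1 Ld:0 B:0 rd:0 wr:1>
#4 MUL src=r2,r4 held:RD_PORT  <A:0 Mu:1 Ld:0 B:0 rd:0 wr:1>
#5 MUL src=r5,r6 held:RD_PORT  <A:0 Mu:1 Ld:0 B:0 rd:0 wr:1>
#6 ALU src=r0,r0 held:FU  <A:0 Mu:1 Ld:0 B:0 rd:0 wr:1>

issued = [0, 1, 2]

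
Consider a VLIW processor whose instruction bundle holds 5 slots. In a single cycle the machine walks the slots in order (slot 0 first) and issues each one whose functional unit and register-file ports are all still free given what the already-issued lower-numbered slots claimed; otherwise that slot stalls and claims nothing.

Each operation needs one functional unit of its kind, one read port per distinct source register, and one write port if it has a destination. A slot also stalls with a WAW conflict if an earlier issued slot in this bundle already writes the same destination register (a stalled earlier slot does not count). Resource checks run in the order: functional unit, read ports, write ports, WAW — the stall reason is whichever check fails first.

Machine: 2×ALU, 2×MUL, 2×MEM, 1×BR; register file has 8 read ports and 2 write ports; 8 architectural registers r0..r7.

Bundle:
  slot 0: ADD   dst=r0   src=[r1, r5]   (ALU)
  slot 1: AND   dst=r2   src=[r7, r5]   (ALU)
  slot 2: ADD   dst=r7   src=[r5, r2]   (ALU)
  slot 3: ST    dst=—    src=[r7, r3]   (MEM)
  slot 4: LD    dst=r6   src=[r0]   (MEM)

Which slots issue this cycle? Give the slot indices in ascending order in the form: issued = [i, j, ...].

[0] ALU needs rd=2 wr=1: ok; after: ALU=1 MUL=2 MEM=2 BR=1, R=6, W=1
[1] ALU needs rd=2 wr=1: ok; after: ALU=0 MUL=2 MEM=2 BR=1, R=4, W=0
[2] ALU needs rd=2 wr=1: FU; after: ALU=0 MUL=2 MEM=2 BR=1, R=4, W=0
[3] MEM needs rd=2 wr=0: ok; after: ALU=0 MUL=2 MEM=1 BR=1, R=2, W=0
[4] MEM needs rd=1 wr=1: WR_PORT; after: ALU=0 MUL=2 MEM=1 BR=1, R=2, W=0

issued = [0, 1, 3]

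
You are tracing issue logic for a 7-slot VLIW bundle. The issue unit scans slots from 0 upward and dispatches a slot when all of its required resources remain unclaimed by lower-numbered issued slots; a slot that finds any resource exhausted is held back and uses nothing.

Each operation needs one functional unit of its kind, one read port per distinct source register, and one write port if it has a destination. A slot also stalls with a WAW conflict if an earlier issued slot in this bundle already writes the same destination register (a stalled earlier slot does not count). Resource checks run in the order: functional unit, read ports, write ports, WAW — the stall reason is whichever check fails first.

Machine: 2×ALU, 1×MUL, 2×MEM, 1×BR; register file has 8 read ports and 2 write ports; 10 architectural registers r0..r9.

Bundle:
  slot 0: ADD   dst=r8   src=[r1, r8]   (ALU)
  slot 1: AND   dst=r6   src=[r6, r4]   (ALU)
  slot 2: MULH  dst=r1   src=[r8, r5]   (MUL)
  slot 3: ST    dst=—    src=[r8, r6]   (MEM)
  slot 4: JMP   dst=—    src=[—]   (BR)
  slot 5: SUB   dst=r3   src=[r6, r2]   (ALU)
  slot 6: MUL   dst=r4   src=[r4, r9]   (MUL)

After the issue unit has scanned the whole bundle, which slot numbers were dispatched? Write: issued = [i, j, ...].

issued = [0, 1, 3, 4]

slot 0 (ALU): ISSUE — free A1,Mu1,Ld2,B1 rp6 wp1
slot 1 (ALU): ISSUE — free A0,Mu1,Ld2,B1 rp4 wp0
slot 2 (MUL): stall WR_PORT — free A0,Mu1,Ld2,B1 rp4 wp0
slot 3 (MEM): ISSUE — free A0,Mu1,Ld1,B1 rp2 wp0
slot 4 (BR): ISSUE — free A0,Mu1,Ld1,B0 rp2 wp0
slot 5 (ALU): stall FU — free A0,Mu1,Ld1,B0 rp2 wp0
slot 6 (MUL): stall WR_PORT — free A0,Mu1,Ld1,B0 rp2 wp0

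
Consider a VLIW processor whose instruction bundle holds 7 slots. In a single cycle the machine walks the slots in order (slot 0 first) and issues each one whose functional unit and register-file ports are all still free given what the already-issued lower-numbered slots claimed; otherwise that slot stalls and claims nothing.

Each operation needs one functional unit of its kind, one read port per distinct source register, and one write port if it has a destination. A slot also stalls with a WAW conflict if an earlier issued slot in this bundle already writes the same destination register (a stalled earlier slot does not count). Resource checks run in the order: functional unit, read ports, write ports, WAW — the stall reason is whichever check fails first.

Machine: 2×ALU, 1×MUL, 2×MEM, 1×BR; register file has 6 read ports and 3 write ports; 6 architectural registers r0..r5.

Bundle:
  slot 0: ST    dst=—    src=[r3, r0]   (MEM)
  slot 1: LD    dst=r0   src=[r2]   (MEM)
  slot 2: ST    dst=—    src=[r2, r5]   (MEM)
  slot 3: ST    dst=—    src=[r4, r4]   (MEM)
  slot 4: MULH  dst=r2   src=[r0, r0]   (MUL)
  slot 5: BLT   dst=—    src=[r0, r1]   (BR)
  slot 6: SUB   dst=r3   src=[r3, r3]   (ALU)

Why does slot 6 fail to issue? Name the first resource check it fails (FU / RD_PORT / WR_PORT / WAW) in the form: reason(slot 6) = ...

reason(slot 6) = RD_PORT

#0 MEM src=r3,r0 dispatched  <A:2 Mu:1 Ld:1 B:1 rd:4 wr:3>
#1 MEM src=r2 dispatched  <A:2 Mu:1 Ld:0 B:1 rd:3 wr:2>
#2 MEM src=r2,r5 held:FU  <A:2 Mu:1 Ld:0 B:1 rd:3 wr:2>
#3 MEM src=r4,r4 held:FU  <A:2 Mu:1 Ld:0 B:1 rd:3 wr:2>
#4 MUL src=r0,r0 dispatched  <A:2 Mu:0 Ld:0 B:1 rd:2 wr:1>
#5 BR src=r0,r1 dispatched  <A:2 Mu:0 Ld:0 B:0 rd:0 wr:1>
#6 ALU src=r3,r3 held:RD_PORT  <A:2 Mu:0 Ld:0 B:0 rd:0 wr:1>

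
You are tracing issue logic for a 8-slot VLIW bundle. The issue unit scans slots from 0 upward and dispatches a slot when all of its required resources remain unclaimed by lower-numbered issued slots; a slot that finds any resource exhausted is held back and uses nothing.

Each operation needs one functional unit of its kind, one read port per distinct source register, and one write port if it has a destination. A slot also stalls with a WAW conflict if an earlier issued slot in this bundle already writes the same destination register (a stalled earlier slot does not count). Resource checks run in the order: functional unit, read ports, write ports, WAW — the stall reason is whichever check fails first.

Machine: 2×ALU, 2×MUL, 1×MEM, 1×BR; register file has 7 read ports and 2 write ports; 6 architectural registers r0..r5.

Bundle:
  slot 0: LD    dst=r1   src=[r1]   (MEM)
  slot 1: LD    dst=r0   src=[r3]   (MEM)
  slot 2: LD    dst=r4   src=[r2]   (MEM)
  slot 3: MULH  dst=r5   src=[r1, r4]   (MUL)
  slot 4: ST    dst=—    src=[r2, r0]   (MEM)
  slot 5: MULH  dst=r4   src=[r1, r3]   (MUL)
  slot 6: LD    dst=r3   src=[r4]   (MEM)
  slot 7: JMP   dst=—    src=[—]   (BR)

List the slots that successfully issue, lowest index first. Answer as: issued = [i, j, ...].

issued = [0, 3, 7]

[0] MEM needs rd=1 wr=1: ok; after: ALU=2 MUL=2 MEM=0 BR=1, R=6, W=1
[1] MEM needs rd=1 wr=1: FU; after: ALU=2 MUL=2 MEM=0 BR=1, R=6, W=1
[2] MEM needs rd=1 wr=1: FU; after: ALU=2 MUL=2 MEM=0 BR=1, R=6, W=1
[3] MUL needs rd=2 wr=1: ok; after: ALU=2 MUL=1 MEM=0 BR=1, R=4, W=0
[4] MEM needs rd=2 wr=0: FU; after: ALU=2 MUL=1 MEM=0 BR=1, R=4, W=0
[5] MUL needs rd=2 wr=1: WR_PORT; after: ALU=2 MUL=1 MEM=0 BR=1, R=4, W=0
[6] MEM needs rd=1 wr=1: FU; after: ALU=2 MUL=1 MEM=0 BR=1, R=4, W=0
[7] BR needs rd=0 wr=0: ok; after: ALU=2 MUL=1 MEM=0 BR=0, R=4, W=0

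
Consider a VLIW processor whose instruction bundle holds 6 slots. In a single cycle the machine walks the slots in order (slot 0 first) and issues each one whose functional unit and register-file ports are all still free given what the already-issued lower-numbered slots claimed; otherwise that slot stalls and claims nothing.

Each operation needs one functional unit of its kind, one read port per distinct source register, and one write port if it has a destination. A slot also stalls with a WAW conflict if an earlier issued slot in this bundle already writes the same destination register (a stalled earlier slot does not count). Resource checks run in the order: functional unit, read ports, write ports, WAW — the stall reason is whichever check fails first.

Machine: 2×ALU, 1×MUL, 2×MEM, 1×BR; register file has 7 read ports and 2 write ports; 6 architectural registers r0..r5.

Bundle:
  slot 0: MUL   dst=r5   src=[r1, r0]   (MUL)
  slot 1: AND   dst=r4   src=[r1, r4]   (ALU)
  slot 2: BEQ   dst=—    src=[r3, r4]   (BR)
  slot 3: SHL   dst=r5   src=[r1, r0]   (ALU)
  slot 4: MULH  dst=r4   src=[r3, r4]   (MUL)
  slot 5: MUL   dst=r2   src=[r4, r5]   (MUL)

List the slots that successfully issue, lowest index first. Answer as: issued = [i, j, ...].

issued = [0, 1, 2]

(0) want 1×MUL +2rd +1wr — yes → AL2|MU0|ME2|BR1|rd5|wr1
(1) want 1×ALU +2rd +1wr — yes → AL1|MU0|ME2|BR1|rd3|wr0
(2) want 1×BR +2rd +0wr — yes → AL1|MU0|ME2|BR0|rd1|wr0
(3) want 1×ALU +2rd +1wr — RD_PORT → AL1|MU0|ME2|BR0|rd1|wr0
(4) want 1×MUL +2rd +1wr — FU → AL1|MU0|ME2|BR0|rd1|wr0
(5) want 1×MUL +2rd +1wr — FU → AL1|MU0|ME2|BR0|rd1|wr0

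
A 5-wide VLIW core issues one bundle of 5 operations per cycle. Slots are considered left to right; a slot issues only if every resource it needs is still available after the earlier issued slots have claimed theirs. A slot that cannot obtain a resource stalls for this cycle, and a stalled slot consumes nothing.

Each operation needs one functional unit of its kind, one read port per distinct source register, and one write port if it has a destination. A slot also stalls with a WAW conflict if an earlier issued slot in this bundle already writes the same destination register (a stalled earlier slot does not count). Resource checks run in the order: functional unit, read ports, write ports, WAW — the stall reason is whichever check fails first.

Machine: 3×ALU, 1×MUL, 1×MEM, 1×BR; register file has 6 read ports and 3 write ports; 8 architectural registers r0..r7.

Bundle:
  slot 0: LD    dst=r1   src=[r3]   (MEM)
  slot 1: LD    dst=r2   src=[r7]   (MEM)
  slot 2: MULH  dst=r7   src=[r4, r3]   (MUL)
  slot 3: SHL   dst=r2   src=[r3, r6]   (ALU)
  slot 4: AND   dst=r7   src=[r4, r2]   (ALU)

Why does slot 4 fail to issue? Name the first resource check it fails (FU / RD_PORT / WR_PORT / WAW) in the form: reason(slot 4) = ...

reason(slot 4) = RD_PORT

[0] MEM needs rd=1 wr=1: ok; after: ALU=3 MUL=1 MEM=0 BR=1, R=5, W=2
[1] MEM needs rd=1 wr=1: FU; after: ALU=3 MUL=1 MEM=0 BR=1, R=5, W=2
[2] MUL needs rd=2 wr=1: ok; after: ALU=3 MUL=0 MEM=0 BR=1, R=3, W=1
[3] ALU needs rd=2 wr=1: ok; after: ALU=2 MUL=0 MEM=0 BR=1, R=1, W=0
[4] ALU needs rd=2 wr=1: RD_PORT; after: ALU=2 MUL=0 MEM=0 BR=1, R=1, W=0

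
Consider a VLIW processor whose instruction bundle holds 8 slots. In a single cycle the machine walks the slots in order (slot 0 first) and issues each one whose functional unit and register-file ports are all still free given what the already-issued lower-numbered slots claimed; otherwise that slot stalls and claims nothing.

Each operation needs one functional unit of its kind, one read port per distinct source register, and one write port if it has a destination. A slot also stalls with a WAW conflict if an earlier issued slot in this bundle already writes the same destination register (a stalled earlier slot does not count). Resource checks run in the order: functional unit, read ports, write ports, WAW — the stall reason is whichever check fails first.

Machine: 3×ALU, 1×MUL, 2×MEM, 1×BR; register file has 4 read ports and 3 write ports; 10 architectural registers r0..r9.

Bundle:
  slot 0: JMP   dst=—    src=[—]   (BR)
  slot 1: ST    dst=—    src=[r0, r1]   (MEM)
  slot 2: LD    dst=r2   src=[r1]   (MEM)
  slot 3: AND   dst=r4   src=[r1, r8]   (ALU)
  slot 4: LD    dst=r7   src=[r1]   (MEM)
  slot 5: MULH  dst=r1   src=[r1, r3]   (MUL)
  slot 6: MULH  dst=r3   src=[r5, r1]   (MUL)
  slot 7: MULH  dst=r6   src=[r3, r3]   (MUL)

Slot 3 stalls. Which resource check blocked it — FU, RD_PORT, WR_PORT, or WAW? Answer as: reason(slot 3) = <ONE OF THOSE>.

reason(slot 3) = RD_PORT

slot 0 (BR): ISSUE — free A3,Mu1,Ld2,B0 rp4 wp3
slot 1 (MEM): ISSUE — free A3,Mu1,Ld1,B0 rp2 wp3
slot 2 (MEM): ISSUE — free A3,Mu1,Ld0,B0 rp1 wp2
slot 3 (ALU): stall RD_PORT — free A3,Mu1,Ld0,B0 rp1 wp2
slot 4 (MEM): stall FU — free A3,Mu1,Ld0,B0 rp1 wp2
slot 5 (MUL): stall RD_PORT — free A3,Mu1,Ld0,B0 rp1 wp2
slot 6 (MUL): stall RD_PORT — free A3,Mu1,Ld0,B0 rp1 wp2
slot 7 (MUL): ISSUE — free A3,Mu0,Ld0,B0 rp0 wp1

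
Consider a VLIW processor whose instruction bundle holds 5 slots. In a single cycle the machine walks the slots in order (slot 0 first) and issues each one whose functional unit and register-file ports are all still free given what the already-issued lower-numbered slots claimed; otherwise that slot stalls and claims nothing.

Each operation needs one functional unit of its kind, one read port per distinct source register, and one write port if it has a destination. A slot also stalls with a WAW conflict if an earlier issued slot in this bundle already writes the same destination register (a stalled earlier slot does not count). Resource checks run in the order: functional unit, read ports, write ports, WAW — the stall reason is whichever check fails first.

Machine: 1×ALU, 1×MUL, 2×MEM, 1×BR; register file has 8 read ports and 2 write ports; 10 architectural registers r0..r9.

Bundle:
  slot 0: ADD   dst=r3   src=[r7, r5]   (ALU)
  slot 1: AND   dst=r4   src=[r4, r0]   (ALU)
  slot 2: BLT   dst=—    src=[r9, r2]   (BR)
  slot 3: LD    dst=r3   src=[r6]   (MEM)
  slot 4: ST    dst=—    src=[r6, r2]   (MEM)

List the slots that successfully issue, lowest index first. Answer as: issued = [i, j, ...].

issued = [0, 2, 4]

slot 0 (ALU): ISSUE — free A0,Mu1,Ld2,B1 rp6 wp1
slot 1 (ALU): stall FU — free A0,Mu1,Ld2,B1 rp6 wp1
slot 2 (BR): ISSUE — free A0,Mu1,Ld2,B0 rp4 wp1
slot 3 (MEM): stall WAW — free A0,Mu1,Ld2,B0 rp4 wp1
slot 4 (MEM): ISSUE — free A0,Mu1,Ld1,B0 rp2 wp1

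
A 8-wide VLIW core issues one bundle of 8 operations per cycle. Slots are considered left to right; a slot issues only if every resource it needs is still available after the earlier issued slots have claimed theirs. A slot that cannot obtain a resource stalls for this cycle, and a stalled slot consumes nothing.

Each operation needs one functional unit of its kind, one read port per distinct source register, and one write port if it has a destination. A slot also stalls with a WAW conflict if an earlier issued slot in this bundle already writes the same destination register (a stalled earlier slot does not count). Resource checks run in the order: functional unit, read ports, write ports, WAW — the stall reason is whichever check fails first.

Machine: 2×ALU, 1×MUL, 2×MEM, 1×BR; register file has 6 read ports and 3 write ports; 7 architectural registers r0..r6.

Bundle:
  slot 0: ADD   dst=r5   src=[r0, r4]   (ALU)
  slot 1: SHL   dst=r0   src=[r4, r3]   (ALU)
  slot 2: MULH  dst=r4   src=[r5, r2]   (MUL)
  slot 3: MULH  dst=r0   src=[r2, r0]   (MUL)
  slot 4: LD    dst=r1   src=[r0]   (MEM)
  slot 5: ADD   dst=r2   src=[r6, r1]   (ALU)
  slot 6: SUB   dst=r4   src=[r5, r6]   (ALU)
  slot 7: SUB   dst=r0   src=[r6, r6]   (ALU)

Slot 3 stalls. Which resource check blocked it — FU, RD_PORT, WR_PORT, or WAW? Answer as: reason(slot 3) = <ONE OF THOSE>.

reason(slot 3) = FU

(0) want 1×ALU +2rd +1wr — yes → AL1|MU1|ME2|BR1|rd4|wr2
(1) want 1×ALU +2rd +1wr — yes → AL0|MU1|ME2|BR1|rd2|wr1
(2) want 1×MUL +2rd +1wr — yes → AL0|MU0|ME2|BR1|rd0|wr0
(3) want 1×MUL +2rd +1wr — FU → AL0|MU0|ME2|BR1|rd0|wr0
(4) want 1×MEM +1rd +1wr — RD_PORT → AL0|MU0|ME2|BR1|rd0|wr0
(5) want 1×ALU +2rd +1wr — FU → AL0|MU0|ME2|BR1|rd0|wr0
(6) want 1×ALU +2rd +1wr — FU → AL0|MU0|ME2|BR1|rd0|wr0
(7) want 1×ALU +1rd +1wr — FU → AL0|MU0|ME2|BR1|rd0|wr0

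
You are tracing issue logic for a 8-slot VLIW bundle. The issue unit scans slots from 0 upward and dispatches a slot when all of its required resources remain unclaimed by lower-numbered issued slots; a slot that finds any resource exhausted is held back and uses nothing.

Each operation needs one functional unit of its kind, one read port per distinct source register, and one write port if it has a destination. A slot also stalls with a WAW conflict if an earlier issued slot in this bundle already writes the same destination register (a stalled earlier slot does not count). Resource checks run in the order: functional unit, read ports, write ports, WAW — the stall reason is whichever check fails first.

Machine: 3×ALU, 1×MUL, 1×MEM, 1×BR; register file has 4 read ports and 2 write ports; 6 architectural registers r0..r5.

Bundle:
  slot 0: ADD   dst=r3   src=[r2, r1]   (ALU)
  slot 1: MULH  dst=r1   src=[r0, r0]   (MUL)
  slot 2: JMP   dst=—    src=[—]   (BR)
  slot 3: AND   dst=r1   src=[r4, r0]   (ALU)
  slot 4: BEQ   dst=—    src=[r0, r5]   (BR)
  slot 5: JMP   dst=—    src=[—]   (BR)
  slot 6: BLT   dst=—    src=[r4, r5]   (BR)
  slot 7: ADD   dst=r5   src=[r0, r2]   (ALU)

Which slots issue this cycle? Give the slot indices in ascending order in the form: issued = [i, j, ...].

issued = [0, 1, 2]

slot 0 (ALU): ISSUE — free A2,Mu1,Ld1,B1 rp2 wp1
slot 1 (MUL): ISSUE — free A2,Mu0,Ld1,B1 rp1 wp0
slot 2 (BR): ISSUE — free A2,Mu0,Ld1,B0 rp1 wp0
slot 3 (ALU): stall RD_PORT — free A2,Mu0,Ld1,B0 rp1 wp0
slot 4 (BR): stall FU — free A2,Mu0,Ld1,B0 rp1 wp0
slot 5 (BR): stall FU — free A2,Mu0,Ld1,B0 rp1 wp0
slot 6 (BR): stall FU — free A2,Mu0,Ld1,B0 rp1 wp0
slot 7 (ALU): stall RD_PORT — free A2,Mu0,Ld1,B0 rp1 wp0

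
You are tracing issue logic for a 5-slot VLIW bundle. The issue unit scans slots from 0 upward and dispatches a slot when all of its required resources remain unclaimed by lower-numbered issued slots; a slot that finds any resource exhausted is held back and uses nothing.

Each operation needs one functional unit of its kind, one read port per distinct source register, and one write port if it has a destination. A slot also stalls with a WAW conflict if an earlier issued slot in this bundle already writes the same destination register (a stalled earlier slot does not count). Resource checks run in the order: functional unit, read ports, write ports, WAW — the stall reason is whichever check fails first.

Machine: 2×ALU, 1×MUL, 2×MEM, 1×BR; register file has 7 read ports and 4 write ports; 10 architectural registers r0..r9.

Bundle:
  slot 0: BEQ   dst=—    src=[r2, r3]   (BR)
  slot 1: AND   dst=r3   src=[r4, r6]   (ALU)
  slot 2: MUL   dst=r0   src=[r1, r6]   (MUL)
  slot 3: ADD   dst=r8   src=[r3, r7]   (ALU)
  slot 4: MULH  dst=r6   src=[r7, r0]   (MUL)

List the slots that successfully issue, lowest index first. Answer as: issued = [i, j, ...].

(0) want 1×BR +2rd +0wr — yes → AL2|MU1|ME2|BR0|rd5|wr4
(1) want 1×ALU +2rd +1wr — yes → AL1|MU1|ME2|BR0|rd3|wr3
(2) want 1×MUL +2rd +1wr — yes → AL1|MU0|ME2|BR0|rd1|wr2
(3) want 1×ALU +2rd +1wr — RD_PORT → AL1|MU0|ME2|BR0|rd1|wr2
(4) want 1×MUL +2rd +1wr — FU → AL1|MU0|ME2|BR0|rd1|wr2

issued = [0, 1, 2]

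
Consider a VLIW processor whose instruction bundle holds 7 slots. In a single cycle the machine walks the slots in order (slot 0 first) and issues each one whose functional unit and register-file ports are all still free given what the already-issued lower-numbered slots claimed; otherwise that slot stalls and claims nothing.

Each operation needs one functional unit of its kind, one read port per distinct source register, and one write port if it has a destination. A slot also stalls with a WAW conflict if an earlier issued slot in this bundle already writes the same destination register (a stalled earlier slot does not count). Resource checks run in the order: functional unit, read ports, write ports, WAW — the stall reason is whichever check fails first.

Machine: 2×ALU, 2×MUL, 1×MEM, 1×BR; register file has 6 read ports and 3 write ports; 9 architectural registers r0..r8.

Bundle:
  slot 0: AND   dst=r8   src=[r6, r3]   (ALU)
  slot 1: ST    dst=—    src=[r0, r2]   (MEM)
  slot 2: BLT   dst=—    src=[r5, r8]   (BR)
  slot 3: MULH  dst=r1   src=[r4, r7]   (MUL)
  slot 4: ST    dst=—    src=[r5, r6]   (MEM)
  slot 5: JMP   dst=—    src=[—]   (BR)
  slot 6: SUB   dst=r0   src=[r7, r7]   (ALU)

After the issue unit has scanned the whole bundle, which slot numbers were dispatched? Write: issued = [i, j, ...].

issued = [0, 1, 2]

#0 ALU src=r6,r3 dispatched  <A:1 Mu:2 Ld:1 B:1 rd:4 wr:2>
#1 MEM src=r0,r2 dispatched  <A:1 Mu:2 Ld:0 B:1 rd:2 wr:2>
#2 BR src=r5,r8 dispatched  <A:1 Mu:2 Ld:0 B:0 rd:0 wr:2>
#3 MUL src=r4,r7 held:RD_PORT  <A:1 Mu:2 Ld:0 B:0 rd:0 wr:2>
#4 MEM src=r5,r6 held:FU  <A:1 Mu:2 Ld:0 B:0 rd:0 wr:2>
#5 BR src=- held:FU  <A:1 Mu:2 Ld:0 B:0 rd:0 wr:2>
#6 ALU src=r7,r7 held:RD_PORT  <A:1 Mu:2 Ld:0 B:0 rd:0 wr:2>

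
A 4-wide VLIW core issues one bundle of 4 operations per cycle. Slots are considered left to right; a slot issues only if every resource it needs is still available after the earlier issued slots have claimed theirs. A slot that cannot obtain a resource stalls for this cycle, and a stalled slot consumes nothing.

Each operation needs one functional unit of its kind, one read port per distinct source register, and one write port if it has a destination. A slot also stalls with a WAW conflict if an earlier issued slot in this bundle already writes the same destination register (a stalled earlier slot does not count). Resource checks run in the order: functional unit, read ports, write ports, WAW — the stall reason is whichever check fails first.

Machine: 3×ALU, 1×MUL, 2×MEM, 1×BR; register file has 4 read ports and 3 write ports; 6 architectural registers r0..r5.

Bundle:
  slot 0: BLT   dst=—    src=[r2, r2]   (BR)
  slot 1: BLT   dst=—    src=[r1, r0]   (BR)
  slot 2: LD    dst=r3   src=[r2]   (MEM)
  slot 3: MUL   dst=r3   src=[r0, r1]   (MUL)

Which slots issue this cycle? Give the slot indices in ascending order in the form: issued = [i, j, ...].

#0 BR src=r2,r2 dispatched  <A:3 Mu:1 Ld:2 B:0 rd:3 wr:3>
#1 BR src=r1,r0 held:FU  <A:3 Mu:1 Ld:2 B:0 rd:3 wr:3>
#2 MEM src=r2 dispatched  <A:3 Mu:1 Ld:1 B:0 rd:2 wr:2>
#3 MUL src=r0,r1 held:WAW  <A:3 Mu:1 Ld:1 B:0 rd:2 wr:2>

issued = [0, 2]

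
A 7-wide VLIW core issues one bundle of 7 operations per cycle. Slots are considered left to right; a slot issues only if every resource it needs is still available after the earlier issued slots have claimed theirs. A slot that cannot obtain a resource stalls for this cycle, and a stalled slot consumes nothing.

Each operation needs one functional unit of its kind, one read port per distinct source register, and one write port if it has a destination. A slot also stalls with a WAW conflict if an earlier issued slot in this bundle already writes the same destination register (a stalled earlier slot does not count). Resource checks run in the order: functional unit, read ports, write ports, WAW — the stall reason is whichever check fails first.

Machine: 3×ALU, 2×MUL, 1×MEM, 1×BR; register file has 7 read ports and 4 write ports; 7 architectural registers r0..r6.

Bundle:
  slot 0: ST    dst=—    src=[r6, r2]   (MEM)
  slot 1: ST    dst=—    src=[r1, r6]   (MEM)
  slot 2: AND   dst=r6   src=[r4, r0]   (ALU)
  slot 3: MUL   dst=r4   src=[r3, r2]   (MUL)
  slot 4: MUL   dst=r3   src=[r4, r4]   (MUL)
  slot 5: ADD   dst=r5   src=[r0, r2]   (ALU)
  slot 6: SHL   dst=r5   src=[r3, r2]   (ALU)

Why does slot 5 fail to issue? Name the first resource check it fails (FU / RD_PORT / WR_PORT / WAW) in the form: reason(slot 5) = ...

reason(slot 5) = RD_PORT

[0] MEM needs rd=2 wr=0: ok; after: ALU=3 MUL=2 MEM=0 BR=1, R=5, W=4
[1] MEM needs rd=2 wr=0: FU; after: ALU=3 MUL=2 MEM=0 BR=1, R=5, W=4
[2] ALU needs rd=2 wr=1: ok; after: ALU=2 MUL=2 MEM=0 BR=1, R=3, W=3
[3] MUL needs rd=2 wr=1: ok; after: ALU=2 MUL=1 MEM=0 BR=1, R=1, W=2
[4] MUL needs rd=1 wr=1: ok; after: ALU=2 MUL=0 MEM=0 BR=1, R=0, W=1
[5] ALU needs rd=2 wr=1: RD_PORT; after: ALU=2 MUL=0 MEM=0 BR=1, R=0, W=1
[6] ALU needs rd=2 wr=1: RD_PORT; after: ALU=2 MUL=0 MEM=0 BR=1, R=0, W=1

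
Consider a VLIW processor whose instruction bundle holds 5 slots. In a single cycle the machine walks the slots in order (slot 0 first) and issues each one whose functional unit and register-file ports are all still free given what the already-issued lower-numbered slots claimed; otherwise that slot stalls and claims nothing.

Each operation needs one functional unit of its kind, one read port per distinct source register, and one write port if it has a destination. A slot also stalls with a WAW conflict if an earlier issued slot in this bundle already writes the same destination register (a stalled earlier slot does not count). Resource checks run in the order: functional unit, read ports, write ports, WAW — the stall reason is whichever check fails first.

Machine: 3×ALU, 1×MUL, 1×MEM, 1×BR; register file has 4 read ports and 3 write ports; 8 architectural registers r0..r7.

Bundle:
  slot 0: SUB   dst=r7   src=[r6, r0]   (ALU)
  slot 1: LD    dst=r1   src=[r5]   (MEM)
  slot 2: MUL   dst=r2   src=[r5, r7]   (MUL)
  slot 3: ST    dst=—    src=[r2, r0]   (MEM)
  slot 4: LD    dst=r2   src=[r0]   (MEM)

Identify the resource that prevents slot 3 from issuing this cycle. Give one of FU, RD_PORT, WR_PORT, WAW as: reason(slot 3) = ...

reason(slot 3) = FU

slot 0 (ALU): ISSUE — free A2,Mu1,Ld1,B1 rp2 wp2
slot 1 (MEM): ISSUE — free A2,Mu1,Ld0,B1 rp1 wp1
slot 2 (MUL): stall RD_PORT — free A2,Mu1,Ld0,B1 rp1 wp1
slot 3 (MEM): stall FU — free A2,Mu1,Ld0,B1 rp1 wp1
slot 4 (MEM): stall FU — free A2,Mu1,Ld0,B1 rp1 wp1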